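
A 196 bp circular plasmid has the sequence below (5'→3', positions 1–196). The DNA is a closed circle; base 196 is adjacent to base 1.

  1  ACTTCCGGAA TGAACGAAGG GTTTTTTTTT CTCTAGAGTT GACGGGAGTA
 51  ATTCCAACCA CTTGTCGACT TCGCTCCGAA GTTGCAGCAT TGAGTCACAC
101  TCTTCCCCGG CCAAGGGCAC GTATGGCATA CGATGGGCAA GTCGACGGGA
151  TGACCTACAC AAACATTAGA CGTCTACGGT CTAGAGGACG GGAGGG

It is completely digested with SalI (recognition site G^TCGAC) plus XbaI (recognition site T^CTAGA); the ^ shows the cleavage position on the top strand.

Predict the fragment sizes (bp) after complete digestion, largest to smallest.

77, 48, 39, 32 bp

SalI sites (GTCGAC) start at positions 64, 141.
SalI cuts after the first base of each site, so after positions 64, 141.
XbaI sites (TCTAGA) start at positions 32, 180.
XbaI cuts after the first base of each site, so after positions 32, 180.
Combined cut positions: 32, 64, 141, 180.
Circular molecule, 4 cuts → 4 fragments:
  33–64 → 32 bp
  65–141 → 77 bp
  142–180 → 39 bp
  181–196 then 1–32 → 16 + 32 = 48 bp
Sorted largest to smallest: 77, 48, 39, 32 bp.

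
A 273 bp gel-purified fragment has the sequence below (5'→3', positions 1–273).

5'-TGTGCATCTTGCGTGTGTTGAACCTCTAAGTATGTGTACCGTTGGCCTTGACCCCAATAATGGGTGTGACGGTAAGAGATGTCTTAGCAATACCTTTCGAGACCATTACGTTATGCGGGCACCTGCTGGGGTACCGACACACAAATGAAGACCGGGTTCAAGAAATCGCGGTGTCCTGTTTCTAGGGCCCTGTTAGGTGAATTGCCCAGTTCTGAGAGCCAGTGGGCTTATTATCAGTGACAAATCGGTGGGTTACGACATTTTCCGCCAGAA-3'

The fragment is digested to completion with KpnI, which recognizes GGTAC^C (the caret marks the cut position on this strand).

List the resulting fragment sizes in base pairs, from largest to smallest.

139, 134 bp

The KpnI site (GGTACC) starts at position 130.
KpnI cuts after base 5 of each site (before the last base), so after position 134.
Linear molecule, 1 cut → 2 fragments:
  1–134 → 134 bp
  135–273 → 139 bp
Sorted largest to smallest: 139, 134 bp.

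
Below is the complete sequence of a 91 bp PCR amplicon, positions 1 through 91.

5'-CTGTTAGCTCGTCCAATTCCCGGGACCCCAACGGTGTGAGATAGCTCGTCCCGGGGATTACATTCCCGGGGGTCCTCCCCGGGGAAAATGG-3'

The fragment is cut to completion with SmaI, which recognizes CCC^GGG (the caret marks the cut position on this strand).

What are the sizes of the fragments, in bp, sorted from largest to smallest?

SmaI sites (CCCGGG) start at positions 19, 50, 65, 78.
SmaI cuts after base 3 of each site, so after positions 21, 52, 67, 80.
Linear molecule, 4 cuts → 5 fragments:
  1–21 → 21 bp
  22–52 → 31 bp
  53–67 → 15 bp
  68–80 → 13 bp
  81–91 → 11 bp
Sorted largest to smallest: 31, 21, 15, 13, 11 bp.

31, 21, 15, 13, 11 bp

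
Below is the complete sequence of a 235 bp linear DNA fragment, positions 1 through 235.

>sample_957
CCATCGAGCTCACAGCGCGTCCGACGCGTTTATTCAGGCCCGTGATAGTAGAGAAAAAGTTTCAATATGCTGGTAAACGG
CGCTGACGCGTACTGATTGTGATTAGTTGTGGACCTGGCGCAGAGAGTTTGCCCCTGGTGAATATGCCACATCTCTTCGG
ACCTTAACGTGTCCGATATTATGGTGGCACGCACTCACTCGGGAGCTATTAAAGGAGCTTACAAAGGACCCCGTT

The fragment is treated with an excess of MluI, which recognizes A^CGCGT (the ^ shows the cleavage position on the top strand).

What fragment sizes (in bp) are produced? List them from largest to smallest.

MluI sites (ACGCGT) start at positions 24, 86.
MluI cuts after the first base of each site, so after positions 24, 86.
Linear molecule, 2 cuts → 3 fragments:
  1–24 → 24 bp
  25–86 → 62 bp
  87–235 → 149 bp
Sorted largest to smallest: 149, 62, 24 bp.

149, 62, 24 bp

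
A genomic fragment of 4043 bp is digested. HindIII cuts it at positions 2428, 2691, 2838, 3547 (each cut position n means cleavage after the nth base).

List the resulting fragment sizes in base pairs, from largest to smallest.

2428, 709, 496, 263, 147 bp

Linear molecule, 4 cuts → 5 fragments:
  2428 − 0 = 2428 bp
  2691 − 2428 = 263 bp
  2838 − 2691 = 147 bp
  3547 − 2838 = 709 bp
  4043 − 3547 = 496 bp
Sorted largest to smallest: 2428, 709, 496, 263, 147 bp.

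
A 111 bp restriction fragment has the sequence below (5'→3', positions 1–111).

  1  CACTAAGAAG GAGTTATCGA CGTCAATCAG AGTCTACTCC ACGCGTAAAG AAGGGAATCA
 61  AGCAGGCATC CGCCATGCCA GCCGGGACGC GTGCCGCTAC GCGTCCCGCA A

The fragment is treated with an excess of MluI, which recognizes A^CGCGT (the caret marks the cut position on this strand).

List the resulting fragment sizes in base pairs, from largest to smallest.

MluI sites (ACGCGT) start at positions 41, 87, 99.
MluI cuts after the first base of each site, so after positions 41, 87, 99.
Linear molecule, 3 cuts → 4 fragments:
  1–41 → 41 bp
  42–87 → 46 bp
  88–99 → 12 bp
  100–111 → 12 bp
Sorted largest to smallest: 46, 41, 12, 12 bp.

46, 41, 12, 12 bp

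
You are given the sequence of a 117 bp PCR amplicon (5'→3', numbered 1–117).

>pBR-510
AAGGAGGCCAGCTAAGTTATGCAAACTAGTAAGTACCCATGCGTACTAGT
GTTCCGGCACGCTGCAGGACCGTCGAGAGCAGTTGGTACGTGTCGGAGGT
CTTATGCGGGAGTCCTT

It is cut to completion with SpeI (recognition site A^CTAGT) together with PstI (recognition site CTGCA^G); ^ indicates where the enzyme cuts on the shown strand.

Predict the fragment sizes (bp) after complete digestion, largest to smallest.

51, 25, 21, 20 bp

SpeI sites (ACTAGT) start at positions 25, 45.
SpeI cuts after the first base of each site, so after positions 25, 45.
The PstI site (CTGCAG) starts at position 62.
PstI cuts after base 5 of each site (before the last base), so after position 66.
Combined cut positions: 25, 45, 66.
Linear molecule, 3 cuts → 4 fragments:
  1–25 → 25 bp
  26–45 → 20 bp
  46–66 → 21 bp
  67–117 → 51 bp
Sorted largest to smallest: 51, 25, 21, 20 bp.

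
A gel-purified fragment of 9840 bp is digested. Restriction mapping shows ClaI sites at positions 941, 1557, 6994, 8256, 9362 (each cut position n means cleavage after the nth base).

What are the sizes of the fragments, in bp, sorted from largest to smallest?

5437, 1262, 1106, 941, 616, 478 bp

Linear molecule, 5 cuts → 6 fragments:
  941 − 0 = 941 bp
  1557 − 941 = 616 bp
  6994 − 1557 = 5437 bp
  8256 − 6994 = 1262 bp
  9362 − 8256 = 1106 bp
  9840 − 9362 = 478 bp
Sorted largest to smallest: 5437, 1262, 1106, 941, 616, 478 bp.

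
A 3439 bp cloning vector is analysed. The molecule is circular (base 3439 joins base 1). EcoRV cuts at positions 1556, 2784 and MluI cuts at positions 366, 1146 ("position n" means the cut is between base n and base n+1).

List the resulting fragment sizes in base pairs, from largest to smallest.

Combined cut positions (sorted): 366, 1146, 1556, 2784.
Circular molecule, 4 cuts → 4 fragments:
  1146 − 366 = 780 bp
  1556 − 1146 = 410 bp
  2784 − 1556 = 1228 bp
  wrap: 3439 − 2784 + 366 = 1021 bp
Sorted largest to smallest: 1228, 1021, 780, 410 bp.

1228, 1021, 780, 410 bp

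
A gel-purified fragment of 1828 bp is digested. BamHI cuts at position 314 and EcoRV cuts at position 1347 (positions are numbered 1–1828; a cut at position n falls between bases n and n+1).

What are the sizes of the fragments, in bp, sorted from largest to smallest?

1033, 481, 314 bp

Combined cut positions (sorted): 314, 1347.
Linear molecule, 2 cuts → 3 fragments:
  314 − 0 = 314 bp
  1347 − 314 = 1033 bp
  1828 − 1347 = 481 bp
Sorted largest to smallest: 1033, 481, 314 bp.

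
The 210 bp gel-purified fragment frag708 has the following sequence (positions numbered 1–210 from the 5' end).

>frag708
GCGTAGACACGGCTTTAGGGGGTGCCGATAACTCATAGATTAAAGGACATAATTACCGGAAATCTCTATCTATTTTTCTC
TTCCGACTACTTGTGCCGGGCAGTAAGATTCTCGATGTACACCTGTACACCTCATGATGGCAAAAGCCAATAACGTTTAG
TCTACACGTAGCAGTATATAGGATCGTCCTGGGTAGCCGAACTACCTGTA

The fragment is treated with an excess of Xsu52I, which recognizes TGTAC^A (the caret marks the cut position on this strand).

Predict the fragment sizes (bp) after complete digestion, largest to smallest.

Xsu52I sites (TGTACA) start at positions 116, 124.
Xsu52I cuts after base 5 of each site (before the last base), so after positions 120, 128.
Linear molecule, 2 cuts → 3 fragments:
  1–120 → 120 bp
  121–128 → 8 bp
  129–210 → 82 bp
Sorted largest to smallest: 120, 82, 8 bp.

120, 82, 8 bp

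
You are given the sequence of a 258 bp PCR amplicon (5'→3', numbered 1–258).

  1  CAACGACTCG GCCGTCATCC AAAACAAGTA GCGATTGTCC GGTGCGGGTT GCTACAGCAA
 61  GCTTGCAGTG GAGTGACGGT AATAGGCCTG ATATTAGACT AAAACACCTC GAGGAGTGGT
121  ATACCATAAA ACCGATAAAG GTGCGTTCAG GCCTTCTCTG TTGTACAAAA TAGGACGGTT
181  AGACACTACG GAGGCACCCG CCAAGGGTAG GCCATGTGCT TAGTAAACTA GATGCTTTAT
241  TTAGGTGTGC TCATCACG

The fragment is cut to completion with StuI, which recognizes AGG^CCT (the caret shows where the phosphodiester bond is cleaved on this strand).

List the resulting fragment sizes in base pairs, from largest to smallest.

StuI sites (AGGCCT) start at positions 84, 149.
StuI cuts after base 3 of each site, so after positions 86, 151.
Linear molecule, 2 cuts → 3 fragments:
  1–86 → 86 bp
  87–151 → 65 bp
  152–258 → 107 bp
Sorted largest to smallest: 107, 86, 65 bp.

107, 86, 65 bp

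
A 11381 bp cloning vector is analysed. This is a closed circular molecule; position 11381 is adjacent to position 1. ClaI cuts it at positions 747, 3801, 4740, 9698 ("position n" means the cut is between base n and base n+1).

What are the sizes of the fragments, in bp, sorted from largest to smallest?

4958, 3054, 2430, 939 bp

Circular molecule, 4 cuts → 4 fragments:
  3801 − 747 = 3054 bp
  4740 − 3801 = 939 bp
  9698 − 4740 = 4958 bp
  wrap: 11381 − 9698 + 747 = 2430 bp
Sorted largest to smallest: 4958, 3054, 2430, 939 bp.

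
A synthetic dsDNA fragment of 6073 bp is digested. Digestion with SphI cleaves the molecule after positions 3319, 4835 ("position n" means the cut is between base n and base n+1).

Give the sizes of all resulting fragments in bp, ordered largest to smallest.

Linear molecule, 2 cuts → 3 fragments:
  3319 − 0 = 3319 bp
  4835 − 3319 = 1516 bp
  6073 − 4835 = 1238 bp
Sorted largest to smallest: 3319, 1516, 1238 bp.

3319, 1516, 1238 bp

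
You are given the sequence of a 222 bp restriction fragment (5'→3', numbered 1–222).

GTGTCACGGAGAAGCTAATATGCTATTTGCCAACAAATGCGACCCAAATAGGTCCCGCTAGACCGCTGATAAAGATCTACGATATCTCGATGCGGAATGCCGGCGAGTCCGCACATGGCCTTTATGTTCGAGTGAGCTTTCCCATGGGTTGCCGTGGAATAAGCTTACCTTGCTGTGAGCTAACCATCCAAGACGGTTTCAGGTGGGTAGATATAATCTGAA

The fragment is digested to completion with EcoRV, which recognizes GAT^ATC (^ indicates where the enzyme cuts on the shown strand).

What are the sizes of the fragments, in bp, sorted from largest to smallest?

The EcoRV site (GATATC) starts at position 81.
EcoRV cuts after base 3 of each site, so after position 83.
Linear molecule, 1 cut → 2 fragments:
  1–83 → 83 bp
  84–222 → 139 bp
Sorted largest to smallest: 139, 83 bp.

139, 83 bp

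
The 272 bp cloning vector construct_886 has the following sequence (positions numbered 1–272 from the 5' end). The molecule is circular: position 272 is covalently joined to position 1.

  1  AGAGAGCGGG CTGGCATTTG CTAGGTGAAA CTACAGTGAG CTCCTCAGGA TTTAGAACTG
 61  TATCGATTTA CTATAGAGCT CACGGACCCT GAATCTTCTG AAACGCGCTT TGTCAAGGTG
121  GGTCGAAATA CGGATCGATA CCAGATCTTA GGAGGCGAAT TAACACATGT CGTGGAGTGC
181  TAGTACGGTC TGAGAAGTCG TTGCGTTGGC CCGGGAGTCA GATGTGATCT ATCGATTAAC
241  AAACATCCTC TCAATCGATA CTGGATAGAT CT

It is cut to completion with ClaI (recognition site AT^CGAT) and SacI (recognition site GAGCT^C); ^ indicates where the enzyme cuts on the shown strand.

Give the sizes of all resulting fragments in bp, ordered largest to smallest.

97, 59, 55, 23, 21, 17 bp

ClaI sites (ATCGAT) start at positions 62, 134, 231, 254.
ClaI cuts after base 2 of each site, so after positions 63, 135, 232, 255.
SacI sites (GAGCTC) start at positions 38, 76.
SacI cuts after base 5 of each site (before the last base), so after positions 42, 80.
Combined cut positions: 42, 63, 80, 135, 232, 255.
Circular molecule, 6 cuts → 6 fragments:
  43–63 → 21 bp
  64–80 → 17 bp
  81–135 → 55 bp
  136–232 → 97 bp
  233–255 → 23 bp
  256–272 then 1–42 → 17 + 42 = 59 bp
Sorted largest to smallest: 97, 59, 55, 23, 21, 17 bp.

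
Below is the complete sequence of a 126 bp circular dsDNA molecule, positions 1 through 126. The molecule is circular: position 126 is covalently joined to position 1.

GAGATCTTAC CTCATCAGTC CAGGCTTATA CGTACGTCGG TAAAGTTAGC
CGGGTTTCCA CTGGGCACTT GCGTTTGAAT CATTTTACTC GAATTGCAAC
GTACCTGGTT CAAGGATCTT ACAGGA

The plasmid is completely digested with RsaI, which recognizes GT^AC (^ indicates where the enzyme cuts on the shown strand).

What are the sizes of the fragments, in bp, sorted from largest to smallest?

69, 57 bp

RsaI sites (GTAC) start at positions 32, 101.
RsaI cuts after base 2 of each site, so after positions 33, 102.
Circular molecule, 2 cuts → 2 fragments:
  34–102 → 69 bp
  103–126 then 1–33 → 24 + 33 = 57 bp
Sorted largest to smallest: 69, 57 bp.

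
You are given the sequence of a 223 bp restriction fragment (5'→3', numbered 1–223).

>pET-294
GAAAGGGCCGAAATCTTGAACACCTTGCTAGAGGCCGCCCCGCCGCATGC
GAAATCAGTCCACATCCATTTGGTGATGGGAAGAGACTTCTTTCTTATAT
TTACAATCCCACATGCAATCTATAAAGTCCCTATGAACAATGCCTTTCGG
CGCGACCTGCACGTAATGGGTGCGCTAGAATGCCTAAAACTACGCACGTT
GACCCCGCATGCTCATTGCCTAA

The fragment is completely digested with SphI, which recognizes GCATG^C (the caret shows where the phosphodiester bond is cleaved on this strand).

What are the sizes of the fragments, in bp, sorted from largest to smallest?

162, 49, 12 bp

SphI sites (GCATGC) start at positions 45, 207.
SphI cuts after base 5 of each site (before the last base), so after positions 49, 211.
Linear molecule, 2 cuts → 3 fragments:
  1–49 → 49 bp
  50–211 → 162 bp
  212–223 → 12 bp
Sorted largest to smallest: 162, 49, 12 bp.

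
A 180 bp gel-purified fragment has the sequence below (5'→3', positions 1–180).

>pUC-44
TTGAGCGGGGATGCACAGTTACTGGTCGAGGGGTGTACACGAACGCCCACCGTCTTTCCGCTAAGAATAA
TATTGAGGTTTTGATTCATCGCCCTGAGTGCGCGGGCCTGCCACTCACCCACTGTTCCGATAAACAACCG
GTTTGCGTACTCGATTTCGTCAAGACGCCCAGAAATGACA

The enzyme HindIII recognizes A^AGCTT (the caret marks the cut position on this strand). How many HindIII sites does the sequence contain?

0

No occurrence of AAGCTT is present in the sequence.
HindIII does not cut: 0 sites.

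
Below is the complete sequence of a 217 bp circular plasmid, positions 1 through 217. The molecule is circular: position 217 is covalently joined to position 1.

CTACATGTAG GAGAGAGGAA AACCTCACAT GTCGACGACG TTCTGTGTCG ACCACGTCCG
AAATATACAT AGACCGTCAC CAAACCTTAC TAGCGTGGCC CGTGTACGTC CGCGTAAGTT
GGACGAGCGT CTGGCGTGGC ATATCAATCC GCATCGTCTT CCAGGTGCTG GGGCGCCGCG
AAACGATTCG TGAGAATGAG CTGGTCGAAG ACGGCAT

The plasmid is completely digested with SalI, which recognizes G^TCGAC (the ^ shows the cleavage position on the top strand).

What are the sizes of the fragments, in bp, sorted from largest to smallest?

SalI sites (GTCGAC) start at positions 31, 47.
SalI cuts after the first base of each site, so after positions 31, 47.
Circular molecule, 2 cuts → 2 fragments:
  32–47 → 16 bp
  48–217 then 1–31 → 170 + 31 = 201 bp
Sorted largest to smallest: 201, 16 bp.

201, 16 bp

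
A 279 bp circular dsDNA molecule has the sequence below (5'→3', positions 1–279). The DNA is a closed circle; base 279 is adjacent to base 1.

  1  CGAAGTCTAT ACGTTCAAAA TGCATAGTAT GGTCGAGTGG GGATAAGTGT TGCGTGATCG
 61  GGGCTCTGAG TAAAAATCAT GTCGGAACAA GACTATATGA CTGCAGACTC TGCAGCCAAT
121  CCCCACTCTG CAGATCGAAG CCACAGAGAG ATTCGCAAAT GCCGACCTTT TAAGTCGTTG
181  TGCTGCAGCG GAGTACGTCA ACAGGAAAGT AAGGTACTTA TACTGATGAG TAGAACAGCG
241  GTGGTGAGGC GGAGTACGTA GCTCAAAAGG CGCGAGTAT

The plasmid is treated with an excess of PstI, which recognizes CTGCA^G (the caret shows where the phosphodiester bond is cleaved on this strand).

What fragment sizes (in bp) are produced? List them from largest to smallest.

PstI sites (CTGCAG) start at positions 101, 110, 128, 183.
PstI cuts after base 5 of each site (before the last base), so after positions 105, 114, 132, 187.
Circular molecule, 4 cuts → 4 fragments:
  106–114 → 9 bp
  115–132 → 18 bp
  133–187 → 55 bp
  188–279 then 1–105 → 92 + 105 = 197 bp
Sorted largest to smallest: 197, 55, 18, 9 bp.

197, 55, 18, 9 bp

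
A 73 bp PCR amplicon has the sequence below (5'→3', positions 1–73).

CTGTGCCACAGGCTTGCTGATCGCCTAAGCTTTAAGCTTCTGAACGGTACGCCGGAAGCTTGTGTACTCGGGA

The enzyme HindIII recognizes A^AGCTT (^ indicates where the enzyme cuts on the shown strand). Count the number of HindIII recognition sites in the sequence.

AAGCTT occurs starting at positions 27, 34, 56.
HindIII cuts at 3 sites.

3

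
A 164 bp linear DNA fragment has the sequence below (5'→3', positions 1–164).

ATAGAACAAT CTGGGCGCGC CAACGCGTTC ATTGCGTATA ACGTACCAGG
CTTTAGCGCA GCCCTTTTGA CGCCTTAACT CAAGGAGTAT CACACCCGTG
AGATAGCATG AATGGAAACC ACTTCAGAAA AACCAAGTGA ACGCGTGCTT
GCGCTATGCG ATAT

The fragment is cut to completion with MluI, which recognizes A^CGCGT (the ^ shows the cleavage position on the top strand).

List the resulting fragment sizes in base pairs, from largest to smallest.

118, 23, 23 bp

MluI sites (ACGCGT) start at positions 23, 141.
MluI cuts after the first base of each site, so after positions 23, 141.
Linear molecule, 2 cuts → 3 fragments:
  1–23 → 23 bp
  24–141 → 118 bp
  142–164 → 23 bp
Sorted largest to smallest: 118, 23, 23 bp.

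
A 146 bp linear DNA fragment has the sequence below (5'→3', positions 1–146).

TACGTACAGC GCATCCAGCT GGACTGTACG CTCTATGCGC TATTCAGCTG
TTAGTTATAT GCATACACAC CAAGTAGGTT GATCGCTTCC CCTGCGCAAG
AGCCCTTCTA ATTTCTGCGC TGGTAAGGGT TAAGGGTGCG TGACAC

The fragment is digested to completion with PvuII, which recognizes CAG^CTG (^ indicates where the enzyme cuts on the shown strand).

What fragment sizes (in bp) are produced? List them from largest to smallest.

PvuII sites (CAGCTG) start at positions 16, 45.
PvuII cuts after base 3 of each site, so after positions 18, 47.
Linear molecule, 2 cuts → 3 fragments:
  1–18 → 18 bp
  19–47 → 29 bp
  48–146 → 99 bp
Sorted largest to smallest: 99, 29, 18 bp.

99, 29, 18 bp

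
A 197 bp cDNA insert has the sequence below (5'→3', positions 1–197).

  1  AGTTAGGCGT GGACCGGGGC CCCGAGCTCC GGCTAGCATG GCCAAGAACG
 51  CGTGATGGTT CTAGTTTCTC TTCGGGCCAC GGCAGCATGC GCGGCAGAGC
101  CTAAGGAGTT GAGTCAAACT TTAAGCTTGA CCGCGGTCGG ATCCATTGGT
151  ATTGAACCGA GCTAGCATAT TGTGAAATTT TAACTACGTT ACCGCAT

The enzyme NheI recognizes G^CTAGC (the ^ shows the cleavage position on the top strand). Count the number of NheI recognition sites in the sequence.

2

GCTAGC occurs starting at positions 32, 161.
NheI cuts at 2 sites.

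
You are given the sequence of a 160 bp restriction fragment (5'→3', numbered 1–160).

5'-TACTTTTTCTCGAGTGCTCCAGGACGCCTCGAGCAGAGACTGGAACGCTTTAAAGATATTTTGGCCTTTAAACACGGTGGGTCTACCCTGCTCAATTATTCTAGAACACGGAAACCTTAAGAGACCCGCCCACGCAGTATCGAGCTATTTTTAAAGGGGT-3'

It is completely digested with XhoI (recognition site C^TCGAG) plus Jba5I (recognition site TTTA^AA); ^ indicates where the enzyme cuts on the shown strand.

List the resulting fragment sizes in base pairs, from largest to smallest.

83, 24, 19, 18, 9, 7 bp

XhoI sites (CTCGAG) start at positions 9, 28.
XhoI cuts after the first base of each site, so after positions 9, 28.
Jba5I sites (TTTAAA) start at positions 49, 67, 150.
Jba5I cuts after base 4 of each site, so after positions 52, 70, 153.
Combined cut positions: 9, 28, 52, 70, 153.
Linear molecule, 5 cuts → 6 fragments:
  1–9 → 9 bp
  10–28 → 19 bp
  29–52 → 24 bp
  53–70 → 18 bp
  71–153 → 83 bp
  154–160 → 7 bp
Sorted largest to smallest: 83, 24, 19, 18, 9, 7 bp.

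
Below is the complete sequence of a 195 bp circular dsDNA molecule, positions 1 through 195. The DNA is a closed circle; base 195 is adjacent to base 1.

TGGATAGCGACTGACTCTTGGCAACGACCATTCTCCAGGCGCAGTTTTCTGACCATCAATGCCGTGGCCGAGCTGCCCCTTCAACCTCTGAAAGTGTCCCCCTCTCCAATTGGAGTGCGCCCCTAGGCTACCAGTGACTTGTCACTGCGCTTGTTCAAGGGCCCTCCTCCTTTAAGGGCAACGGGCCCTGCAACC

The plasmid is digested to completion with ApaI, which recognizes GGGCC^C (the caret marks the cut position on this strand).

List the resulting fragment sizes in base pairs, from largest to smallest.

171, 24 bp

ApaI sites (GGGCCC) start at positions 159, 183.
ApaI cuts after base 5 of each site (before the last base), so after positions 163, 187.
Circular molecule, 2 cuts → 2 fragments:
  164–187 → 24 bp
  188–195 then 1–163 → 8 + 163 = 171 bp
Sorted largest to smallest: 171, 24 bp.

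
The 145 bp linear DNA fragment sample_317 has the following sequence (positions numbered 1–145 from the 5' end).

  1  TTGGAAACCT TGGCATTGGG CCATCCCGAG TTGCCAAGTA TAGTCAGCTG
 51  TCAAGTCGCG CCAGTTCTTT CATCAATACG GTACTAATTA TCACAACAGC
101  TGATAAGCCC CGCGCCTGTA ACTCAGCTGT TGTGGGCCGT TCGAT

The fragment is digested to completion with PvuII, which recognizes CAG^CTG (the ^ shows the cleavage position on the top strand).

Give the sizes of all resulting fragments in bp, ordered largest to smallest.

PvuII sites (CAGCTG) start at positions 45, 97, 124.
PvuII cuts after base 3 of each site, so after positions 47, 99, 126.
Linear molecule, 3 cuts → 4 fragments:
  1–47 → 47 bp
  48–99 → 52 bp
  100–126 → 27 bp
  127–145 → 19 bp
Sorted largest to smallest: 52, 47, 27, 19 bp.

52, 47, 27, 19 bp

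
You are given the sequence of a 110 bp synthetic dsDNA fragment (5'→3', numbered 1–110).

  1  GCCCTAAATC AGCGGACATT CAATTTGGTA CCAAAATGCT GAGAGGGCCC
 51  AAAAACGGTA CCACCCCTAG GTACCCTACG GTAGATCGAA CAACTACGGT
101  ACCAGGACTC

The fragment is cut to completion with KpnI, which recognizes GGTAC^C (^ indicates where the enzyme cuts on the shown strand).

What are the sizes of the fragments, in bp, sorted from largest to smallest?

KpnI sites (GGTACC) start at positions 27, 57, 70, 98.
KpnI cuts after base 5 of each site (before the last base), so after positions 31, 61, 74, 102.
Linear molecule, 4 cuts → 5 fragments:
  1–31 → 31 bp
  32–61 → 30 bp
  62–74 → 13 bp
  75–102 → 28 bp
  103–110 → 8 bp
Sorted largest to smallest: 31, 30, 28, 13, 8 bp.

31, 30, 28, 13, 8 bp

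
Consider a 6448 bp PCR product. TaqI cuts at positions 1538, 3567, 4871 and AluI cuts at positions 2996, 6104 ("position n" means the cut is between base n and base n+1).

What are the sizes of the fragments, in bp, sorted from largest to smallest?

Combined cut positions (sorted): 1538, 2996, 3567, 4871, 6104.
Linear molecule, 5 cuts → 6 fragments:
  1538 − 0 = 1538 bp
  2996 − 1538 = 1458 bp
  3567 − 2996 = 571 bp
  4871 − 3567 = 1304 bp
  6104 − 4871 = 1233 bp
  6448 − 6104 = 344 bp
Sorted largest to smallest: 1538, 1458, 1304, 1233, 571, 344 bp.

1538, 1458, 1304, 1233, 571, 344 bp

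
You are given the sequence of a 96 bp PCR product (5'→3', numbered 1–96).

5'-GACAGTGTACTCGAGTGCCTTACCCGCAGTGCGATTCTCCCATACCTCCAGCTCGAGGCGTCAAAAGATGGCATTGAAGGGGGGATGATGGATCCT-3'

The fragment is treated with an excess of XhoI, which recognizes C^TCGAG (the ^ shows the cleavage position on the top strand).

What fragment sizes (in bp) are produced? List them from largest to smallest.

44, 42, 10 bp

XhoI sites (CTCGAG) start at positions 10, 52.
XhoI cuts after the first base of each site, so after positions 10, 52.
Linear molecule, 2 cuts → 3 fragments:
  1–10 → 10 bp
  11–52 → 42 bp
  53–96 → 44 bp
Sorted largest to smallest: 44, 42, 10 bp.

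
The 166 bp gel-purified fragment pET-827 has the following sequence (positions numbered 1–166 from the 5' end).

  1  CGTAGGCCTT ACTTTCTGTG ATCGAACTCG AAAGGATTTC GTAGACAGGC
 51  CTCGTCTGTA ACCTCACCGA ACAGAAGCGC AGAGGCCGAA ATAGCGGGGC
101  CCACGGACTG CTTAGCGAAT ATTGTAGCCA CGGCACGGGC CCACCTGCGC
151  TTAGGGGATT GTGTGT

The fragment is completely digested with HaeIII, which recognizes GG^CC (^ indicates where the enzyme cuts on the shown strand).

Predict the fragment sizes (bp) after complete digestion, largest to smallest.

43, 40, 36, 27, 14, 6 bp

HaeIII sites (GGCC) start at positions 5, 48, 84, 98, 138.
HaeIII cuts after base 2 of each site, so after positions 6, 49, 85, 99, 139.
Linear molecule, 5 cuts → 6 fragments:
  1–6 → 6 bp
  7–49 → 43 bp
  50–85 → 36 bp
  86–99 → 14 bp
  100–139 → 40 bp
  140–166 → 27 bp
Sorted largest to smallest: 43, 40, 36, 27, 14, 6 bp.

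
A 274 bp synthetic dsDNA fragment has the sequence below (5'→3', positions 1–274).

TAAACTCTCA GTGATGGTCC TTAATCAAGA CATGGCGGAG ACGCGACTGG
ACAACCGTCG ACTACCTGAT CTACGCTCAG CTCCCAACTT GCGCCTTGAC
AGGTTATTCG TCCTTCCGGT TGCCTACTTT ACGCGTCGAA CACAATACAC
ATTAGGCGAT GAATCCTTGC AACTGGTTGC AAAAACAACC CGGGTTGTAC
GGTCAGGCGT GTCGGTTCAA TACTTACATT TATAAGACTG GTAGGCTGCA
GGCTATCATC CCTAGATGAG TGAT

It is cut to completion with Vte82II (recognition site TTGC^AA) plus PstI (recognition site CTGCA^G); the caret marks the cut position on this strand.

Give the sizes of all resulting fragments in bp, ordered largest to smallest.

Vte82II sites (TTGCAA) start at positions 167, 177.
Vte82II cuts after base 4 of each site, so after positions 170, 180.
The PstI site (CTGCAG) starts at position 246.
PstI cuts after base 5 of each site (before the last base), so after position 250.
Combined cut positions: 170, 180, 250.
Linear molecule, 3 cuts → 4 fragments:
  1–170 → 170 bp
  171–180 → 10 bp
  181–250 → 70 bp
  251–274 → 24 bp
Sorted largest to smallest: 170, 70, 24, 10 bp.

170, 70, 24, 10 bp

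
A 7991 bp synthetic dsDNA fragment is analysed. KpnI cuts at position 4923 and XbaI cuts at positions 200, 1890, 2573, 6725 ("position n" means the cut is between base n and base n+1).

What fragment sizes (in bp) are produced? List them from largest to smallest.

2350, 1802, 1690, 1266, 683, 200 bp

Combined cut positions (sorted): 200, 1890, 2573, 4923, 6725.
Linear molecule, 5 cuts → 6 fragments:
  200 − 0 = 200 bp
  1890 − 200 = 1690 bp
  2573 − 1890 = 683 bp
  4923 − 2573 = 2350 bp
  6725 − 4923 = 1802 bp
  7991 − 6725 = 1266 bp
Sorted largest to smallest: 2350, 1802, 1690, 1266, 683, 200 bp.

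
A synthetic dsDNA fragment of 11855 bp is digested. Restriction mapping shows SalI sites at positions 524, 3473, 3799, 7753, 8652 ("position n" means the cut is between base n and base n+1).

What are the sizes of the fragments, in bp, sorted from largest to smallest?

Linear molecule, 5 cuts → 6 fragments:
  524 − 0 = 524 bp
  3473 − 524 = 2949 bp
  3799 − 3473 = 326 bp
  7753 − 3799 = 3954 bp
  8652 − 7753 = 899 bp
  11855 − 8652 = 3203 bp
Sorted largest to smallest: 3954, 3203, 2949, 899, 524, 326 bp.

3954, 3203, 2949, 899, 524, 326 bp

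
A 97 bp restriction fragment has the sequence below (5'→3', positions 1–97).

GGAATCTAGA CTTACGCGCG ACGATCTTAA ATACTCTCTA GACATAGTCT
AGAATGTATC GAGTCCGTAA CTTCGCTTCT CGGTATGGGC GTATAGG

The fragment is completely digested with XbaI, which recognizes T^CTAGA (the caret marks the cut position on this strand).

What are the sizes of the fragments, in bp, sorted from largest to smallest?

XbaI sites (TCTAGA) start at positions 5, 37, 48.
XbaI cuts after the first base of each site, so after positions 5, 37, 48.
Linear molecule, 3 cuts → 4 fragments:
  1–5 → 5 bp
  6–37 → 32 bp
  38–48 → 11 bp
  49–97 → 49 bp
Sorted largest to smallest: 49, 32, 11, 5 bp.

49, 32, 11, 5 bp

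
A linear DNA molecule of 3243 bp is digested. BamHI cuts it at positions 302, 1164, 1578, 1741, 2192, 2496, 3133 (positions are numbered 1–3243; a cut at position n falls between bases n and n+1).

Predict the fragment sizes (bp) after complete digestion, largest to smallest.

Linear molecule, 7 cuts → 8 fragments:
  302 − 0 = 302 bp
  1164 − 302 = 862 bp
  1578 − 1164 = 414 bp
  1741 − 1578 = 163 bp
  2192 − 1741 = 451 bp
  2496 − 2192 = 304 bp
  3133 − 2496 = 637 bp
  3243 − 3133 = 110 bp
Sorted largest to smallest: 862, 637, 451, 414, 304, 302, 163, 110 bp.

862, 637, 451, 414, 304, 302, 163, 110 bp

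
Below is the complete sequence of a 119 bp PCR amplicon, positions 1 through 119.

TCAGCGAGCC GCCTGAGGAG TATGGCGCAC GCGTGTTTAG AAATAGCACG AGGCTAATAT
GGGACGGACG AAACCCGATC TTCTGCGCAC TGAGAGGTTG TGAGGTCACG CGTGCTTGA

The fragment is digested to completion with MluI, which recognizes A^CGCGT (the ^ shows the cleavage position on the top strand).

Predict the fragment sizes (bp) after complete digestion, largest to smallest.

79, 29, 11 bp

MluI sites (ACGCGT) start at positions 29, 108.
MluI cuts after the first base of each site, so after positions 29, 108.
Linear molecule, 2 cuts → 3 fragments:
  1–29 → 29 bp
  30–108 → 79 bp
  109–119 → 11 bp
Sorted largest to smallest: 79, 29, 11 bp.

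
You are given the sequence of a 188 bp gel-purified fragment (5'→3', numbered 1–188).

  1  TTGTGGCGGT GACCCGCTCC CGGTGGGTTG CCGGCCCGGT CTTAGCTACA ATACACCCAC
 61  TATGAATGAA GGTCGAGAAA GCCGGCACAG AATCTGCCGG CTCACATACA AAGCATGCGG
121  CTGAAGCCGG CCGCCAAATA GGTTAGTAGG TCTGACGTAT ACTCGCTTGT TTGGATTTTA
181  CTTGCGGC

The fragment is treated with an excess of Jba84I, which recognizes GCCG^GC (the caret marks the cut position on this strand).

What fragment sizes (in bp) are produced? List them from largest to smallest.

Jba84I sites (GCCGGC) start at positions 30, 81, 96, 126.
Jba84I cuts after base 4 of each site, so after positions 33, 84, 99, 129.
Linear molecule, 4 cuts → 5 fragments:
  1–33 → 33 bp
  34–84 → 51 bp
  85–99 → 15 bp
  100–129 → 30 bp
  130–188 → 59 bp
Sorted largest to smallest: 59, 51, 33, 30, 15 bp.

59, 51, 33, 30, 15 bp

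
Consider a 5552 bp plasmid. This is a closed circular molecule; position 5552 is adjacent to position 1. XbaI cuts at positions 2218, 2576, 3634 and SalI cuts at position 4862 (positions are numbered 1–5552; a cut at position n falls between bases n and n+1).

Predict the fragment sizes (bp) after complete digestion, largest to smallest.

2908, 1228, 1058, 358 bp

Combined cut positions (sorted): 2218, 2576, 3634, 4862.
Circular molecule, 4 cuts → 4 fragments:
  2576 − 2218 = 358 bp
  3634 − 2576 = 1058 bp
  4862 − 3634 = 1228 bp
  wrap: 5552 − 4862 + 2218 = 2908 bp
Sorted largest to smallest: 2908, 1228, 1058, 358 bp.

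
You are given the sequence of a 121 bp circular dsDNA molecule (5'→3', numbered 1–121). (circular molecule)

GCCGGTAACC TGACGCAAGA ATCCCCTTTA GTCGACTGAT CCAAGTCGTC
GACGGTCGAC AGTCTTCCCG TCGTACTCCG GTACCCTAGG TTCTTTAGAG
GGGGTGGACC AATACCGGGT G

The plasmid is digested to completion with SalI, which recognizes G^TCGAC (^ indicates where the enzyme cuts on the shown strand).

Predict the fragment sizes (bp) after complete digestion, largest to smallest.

SalI sites (GTCGAC) start at positions 31, 48, 55.
SalI cuts after the first base of each site, so after positions 31, 48, 55.
Circular molecule, 3 cuts → 3 fragments:
  32–48 → 17 bp
  49–55 → 7 bp
  56–121 then 1–31 → 66 + 31 = 97 bp
Sorted largest to smallest: 97, 17, 7 bp.

97, 17, 7 bp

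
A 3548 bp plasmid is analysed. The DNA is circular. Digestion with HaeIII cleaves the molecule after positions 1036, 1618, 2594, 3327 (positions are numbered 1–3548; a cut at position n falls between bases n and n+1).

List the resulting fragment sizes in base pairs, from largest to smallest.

1257, 976, 733, 582 bp

Circular molecule, 4 cuts → 4 fragments:
  1618 − 1036 = 582 bp
  2594 − 1618 = 976 bp
  3327 − 2594 = 733 bp
  wrap: 3548 − 3327 + 1036 = 1257 bp
Sorted largest to smallest: 1257, 976, 733, 582 bp.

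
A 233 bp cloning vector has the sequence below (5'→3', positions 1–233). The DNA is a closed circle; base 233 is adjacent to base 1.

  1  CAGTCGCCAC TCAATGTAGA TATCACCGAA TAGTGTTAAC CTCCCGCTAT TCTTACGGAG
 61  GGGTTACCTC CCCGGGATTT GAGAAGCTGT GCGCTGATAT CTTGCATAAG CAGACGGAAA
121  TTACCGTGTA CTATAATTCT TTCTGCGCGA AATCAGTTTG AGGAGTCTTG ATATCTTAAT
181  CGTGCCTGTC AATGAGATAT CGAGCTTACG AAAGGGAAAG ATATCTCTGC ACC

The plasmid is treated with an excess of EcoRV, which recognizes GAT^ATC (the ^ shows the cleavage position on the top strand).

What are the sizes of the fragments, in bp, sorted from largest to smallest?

EcoRV sites (GATATC) start at positions 19, 96, 170, 196, 220.
EcoRV cuts after base 3 of each site, so after positions 21, 98, 172, 198, 222.
Circular molecule, 5 cuts → 5 fragments:
  22–98 → 77 bp
  99–172 → 74 bp
  173–198 → 26 bp
  199–222 → 24 bp
  223–233 then 1–21 → 11 + 21 = 32 bp
Sorted largest to smallest: 77, 74, 32, 26, 24 bp.

77, 74, 32, 26, 24 bp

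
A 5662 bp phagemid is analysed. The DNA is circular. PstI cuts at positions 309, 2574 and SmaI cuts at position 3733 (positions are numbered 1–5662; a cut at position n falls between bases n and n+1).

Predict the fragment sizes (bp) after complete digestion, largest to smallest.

2265, 2238, 1159 bp

Combined cut positions (sorted): 309, 2574, 3733.
Circular molecule, 3 cuts → 3 fragments:
  2574 − 309 = 2265 bp
  3733 − 2574 = 1159 bp
  wrap: 5662 − 3733 + 309 = 2238 bp
Sorted largest to smallest: 2265, 2238, 1159 bp.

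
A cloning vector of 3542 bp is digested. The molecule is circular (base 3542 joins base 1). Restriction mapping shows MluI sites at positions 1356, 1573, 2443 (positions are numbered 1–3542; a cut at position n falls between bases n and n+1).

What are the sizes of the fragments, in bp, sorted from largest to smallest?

2455, 870, 217 bp

Circular molecule, 3 cuts → 3 fragments:
  1573 − 1356 = 217 bp
  2443 − 1573 = 870 bp
  wrap: 3542 − 2443 + 1356 = 2455 bp
Sorted largest to smallest: 2455, 870, 217 bp.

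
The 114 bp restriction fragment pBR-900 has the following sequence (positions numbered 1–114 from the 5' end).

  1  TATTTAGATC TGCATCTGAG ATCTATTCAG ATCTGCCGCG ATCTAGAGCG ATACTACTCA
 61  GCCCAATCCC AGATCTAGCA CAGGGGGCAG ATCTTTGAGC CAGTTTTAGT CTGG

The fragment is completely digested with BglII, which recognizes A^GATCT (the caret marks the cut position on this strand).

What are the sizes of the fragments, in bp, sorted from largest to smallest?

BglII sites (AGATCT) start at positions 6, 19, 29, 71, 89.
BglII cuts after the first base of each site, so after positions 6, 19, 29, 71, 89.
Linear molecule, 5 cuts → 6 fragments:
  1–6 → 6 bp
  7–19 → 13 bp
  20–29 → 10 bp
  30–71 → 42 bp
  72–89 → 18 bp
  90–114 → 25 bp
Sorted largest to smallest: 42, 25, 18, 13, 10, 6 bp.

42, 25, 18, 13, 10, 6 bp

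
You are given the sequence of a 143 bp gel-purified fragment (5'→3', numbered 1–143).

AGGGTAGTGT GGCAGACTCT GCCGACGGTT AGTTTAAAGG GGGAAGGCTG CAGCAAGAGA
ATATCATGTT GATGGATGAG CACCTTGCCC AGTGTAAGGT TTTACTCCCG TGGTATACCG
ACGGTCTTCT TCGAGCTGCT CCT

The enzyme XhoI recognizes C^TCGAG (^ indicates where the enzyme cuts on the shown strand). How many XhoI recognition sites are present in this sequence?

0

No occurrence of CTCGAG is present in the sequence.
XhoI does not cut: 0 sites.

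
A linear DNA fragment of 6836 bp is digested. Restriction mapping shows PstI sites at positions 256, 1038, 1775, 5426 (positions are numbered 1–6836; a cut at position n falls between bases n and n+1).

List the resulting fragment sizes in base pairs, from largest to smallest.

Linear molecule, 4 cuts → 5 fragments:
  256 − 0 = 256 bp
  1038 − 256 = 782 bp
  1775 − 1038 = 737 bp
  5426 − 1775 = 3651 bp
  6836 − 5426 = 1410 bp
Sorted largest to smallest: 3651, 1410, 782, 737, 256 bp.

3651, 1410, 782, 737, 256 bp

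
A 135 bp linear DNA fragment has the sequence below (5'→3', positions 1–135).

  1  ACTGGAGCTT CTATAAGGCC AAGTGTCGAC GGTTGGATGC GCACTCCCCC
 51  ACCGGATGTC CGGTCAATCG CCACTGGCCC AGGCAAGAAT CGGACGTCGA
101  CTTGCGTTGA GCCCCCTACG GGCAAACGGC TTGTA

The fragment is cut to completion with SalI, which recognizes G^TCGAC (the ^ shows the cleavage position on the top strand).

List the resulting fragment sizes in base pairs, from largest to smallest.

71, 39, 25 bp

SalI sites (GTCGAC) start at positions 25, 96.
SalI cuts after the first base of each site, so after positions 25, 96.
Linear molecule, 2 cuts → 3 fragments:
  1–25 → 25 bp
  26–96 → 71 bp
  97–135 → 39 bp
Sorted largest to smallest: 71, 39, 25 bp.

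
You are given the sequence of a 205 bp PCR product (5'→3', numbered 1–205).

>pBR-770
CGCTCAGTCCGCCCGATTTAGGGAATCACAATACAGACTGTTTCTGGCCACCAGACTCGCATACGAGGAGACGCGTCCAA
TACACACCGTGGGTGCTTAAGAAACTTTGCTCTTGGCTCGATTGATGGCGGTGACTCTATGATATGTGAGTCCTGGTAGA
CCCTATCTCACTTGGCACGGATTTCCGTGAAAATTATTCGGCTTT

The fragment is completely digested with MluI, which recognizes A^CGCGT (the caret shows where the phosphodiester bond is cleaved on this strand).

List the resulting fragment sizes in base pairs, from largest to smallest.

The MluI site (ACGCGT) starts at position 71.
MluI cuts after the first base of each site, so after position 71.
Linear molecule, 1 cut → 2 fragments:
  1–71 → 71 bp
  72–205 → 134 bp
Sorted largest to smallest: 134, 71 bp.

134, 71 bp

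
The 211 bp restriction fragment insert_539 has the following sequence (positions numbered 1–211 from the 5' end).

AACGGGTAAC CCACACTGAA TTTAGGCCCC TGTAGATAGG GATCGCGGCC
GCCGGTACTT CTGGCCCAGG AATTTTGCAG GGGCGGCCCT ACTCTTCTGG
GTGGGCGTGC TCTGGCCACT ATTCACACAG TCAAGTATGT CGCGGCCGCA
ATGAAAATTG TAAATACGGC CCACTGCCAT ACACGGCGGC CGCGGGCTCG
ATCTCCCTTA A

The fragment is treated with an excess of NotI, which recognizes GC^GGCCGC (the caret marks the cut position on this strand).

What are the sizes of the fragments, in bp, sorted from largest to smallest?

NotI sites (GCGGCCGC) start at positions 45, 142, 186.
NotI cuts after base 2 of each site, so after positions 46, 143, 187.
Linear molecule, 3 cuts → 4 fragments:
  1–46 → 46 bp
  47–143 → 97 bp
  144–187 → 44 bp
  188–211 → 24 bp
Sorted largest to smallest: 97, 46, 44, 24 bp.

97, 46, 44, 24 bp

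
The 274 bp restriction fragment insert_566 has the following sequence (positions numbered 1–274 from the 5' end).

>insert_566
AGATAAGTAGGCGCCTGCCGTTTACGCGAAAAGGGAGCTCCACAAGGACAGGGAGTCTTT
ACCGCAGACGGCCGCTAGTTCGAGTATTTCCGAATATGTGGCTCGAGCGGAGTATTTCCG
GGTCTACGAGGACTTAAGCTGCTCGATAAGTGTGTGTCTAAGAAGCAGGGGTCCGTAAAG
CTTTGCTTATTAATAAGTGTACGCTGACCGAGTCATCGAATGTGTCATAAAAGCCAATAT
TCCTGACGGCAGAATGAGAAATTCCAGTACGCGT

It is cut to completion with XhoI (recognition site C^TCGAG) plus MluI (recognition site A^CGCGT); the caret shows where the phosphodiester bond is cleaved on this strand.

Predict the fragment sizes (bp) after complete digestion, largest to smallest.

The XhoI site (CTCGAG) starts at position 102.
XhoI cuts after the first base of each site, so after position 102.
The MluI site (ACGCGT) starts at position 269.
MluI cuts after the first base of each site, so after position 269.
Combined cut positions: 102, 269.
Linear molecule, 2 cuts → 3 fragments:
  1–102 → 102 bp
  103–269 → 167 bp
  270–274 → 5 bp
Sorted largest to smallest: 167, 102, 5 bp.

167, 102, 5 bp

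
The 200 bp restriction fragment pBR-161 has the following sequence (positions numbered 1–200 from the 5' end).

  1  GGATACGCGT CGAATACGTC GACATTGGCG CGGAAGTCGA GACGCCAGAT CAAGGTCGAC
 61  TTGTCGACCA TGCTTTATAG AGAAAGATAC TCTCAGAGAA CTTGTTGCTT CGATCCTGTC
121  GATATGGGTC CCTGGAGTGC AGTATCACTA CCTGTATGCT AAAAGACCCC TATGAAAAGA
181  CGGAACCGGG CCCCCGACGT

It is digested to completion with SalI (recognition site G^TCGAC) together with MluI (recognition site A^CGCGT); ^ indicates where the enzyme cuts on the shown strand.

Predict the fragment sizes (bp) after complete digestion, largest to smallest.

137, 37, 13, 8, 5 bp

SalI sites (GTCGAC) start at positions 18, 55, 63.
SalI cuts after the first base of each site, so after positions 18, 55, 63.
The MluI site (ACGCGT) starts at position 5.
MluI cuts after the first base of each site, so after position 5.
Combined cut positions: 5, 18, 55, 63.
Linear molecule, 4 cuts → 5 fragments:
  1–5 → 5 bp
  6–18 → 13 bp
  19–55 → 37 bp
  56–63 → 8 bp
  64–200 → 137 bp
Sorted largest to smallest: 137, 37, 13, 8, 5 bp.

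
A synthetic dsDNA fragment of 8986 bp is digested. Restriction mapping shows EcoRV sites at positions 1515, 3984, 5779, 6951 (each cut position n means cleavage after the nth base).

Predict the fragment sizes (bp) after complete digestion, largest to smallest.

Linear molecule, 4 cuts → 5 fragments:
  1515 − 0 = 1515 bp
  3984 − 1515 = 2469 bp
  5779 − 3984 = 1795 bp
  6951 − 5779 = 1172 bp
  8986 − 6951 = 2035 bp
Sorted largest to smallest: 2469, 2035, 1795, 1515, 1172 bp.

2469, 2035, 1795, 1515, 1172 bp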